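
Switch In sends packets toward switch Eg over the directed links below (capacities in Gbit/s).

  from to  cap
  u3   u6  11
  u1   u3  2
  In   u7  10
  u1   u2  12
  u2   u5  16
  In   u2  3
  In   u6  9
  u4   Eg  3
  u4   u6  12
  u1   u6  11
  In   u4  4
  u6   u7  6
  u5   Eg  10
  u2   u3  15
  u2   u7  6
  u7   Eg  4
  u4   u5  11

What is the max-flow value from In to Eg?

11

Augment In→u4→Eg: bottleneck 3, flow now 3.
Augment In→u7→Eg: bottleneck 4, flow now 7.
Augment In→u2→u5→Eg: bottleneck 3, flow now 10.
Augment In→u4→u5→Eg: bottleneck 1, flow now 11.
No augmenting path remains; maximum flow = 11.
In the residual graph, reachable from In: {In, u6, u7}.
Min-cut edges: In→u2 (3), In→u4 (4), u7→Eg (4); capacity 3 + 4 + 4 = 11.
This cut is saturated, so no flow can exceed 11.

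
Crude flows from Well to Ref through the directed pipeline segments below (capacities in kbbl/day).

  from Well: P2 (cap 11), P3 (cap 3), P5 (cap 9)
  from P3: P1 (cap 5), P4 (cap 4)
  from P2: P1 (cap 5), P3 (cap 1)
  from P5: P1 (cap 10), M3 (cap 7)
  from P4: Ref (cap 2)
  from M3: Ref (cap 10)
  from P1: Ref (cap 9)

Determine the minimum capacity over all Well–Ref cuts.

Augment Well→P3→P4→Ref: bottleneck 2, flow now 2.
Augment Well→P3→P1→Ref: bottleneck 1, flow now 3.
Augment Well→P2→P1→Ref: bottleneck 5, flow now 8.
Augment Well→P5→M3→Ref: bottleneck 7, flow now 15.
Augment Well→P5→P1→Ref: bottleneck 2, flow now 17.
Augment Well→P2→P3→P1→Ref: bottleneck 1, flow now 18.
No augmenting path remains; maximum flow = 18.
By max-flow min-cut, the minimum cut capacity equals the max flow.
In the residual graph, reachable from Well: {Well, P2}.
Min-cut edges: Well→P3 (3), Well→P5 (9), P2→P3 (1), P2→P1 (5); capacity 3 + 9 + 1 + 5 = 18.

18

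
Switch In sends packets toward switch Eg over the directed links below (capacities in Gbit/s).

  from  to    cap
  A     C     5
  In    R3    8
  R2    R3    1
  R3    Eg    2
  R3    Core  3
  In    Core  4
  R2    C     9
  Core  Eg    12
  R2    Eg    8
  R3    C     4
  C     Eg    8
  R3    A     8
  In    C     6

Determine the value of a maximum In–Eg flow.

17

Augment In→R3→Eg: bottleneck 2, flow now 2.
Augment In→Core→Eg: bottleneck 4, flow now 6.
Augment In→C→Eg: bottleneck 6, flow now 12.
Augment In→R3→Core→Eg: bottleneck 3, flow now 15.
Augment In→R3→C→Eg: bottleneck 2, flow now 17.
No augmenting path remains; maximum flow = 17.
In the residual graph, reachable from In: {In, R3, A, C}.
Min-cut edges: In→Core (4), R3→Core (3), R3→Eg (2), C→Eg (8); capacity 4 + 3 + 2 + 8 = 17.
This cut is saturated, so no flow can exceed 17.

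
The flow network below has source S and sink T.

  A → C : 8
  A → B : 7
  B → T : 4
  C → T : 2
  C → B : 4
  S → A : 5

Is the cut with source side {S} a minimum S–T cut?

Given cut capacity: 5 = 5.
Augment S→A→B→T: bottleneck 4, flow now 4.
Augment S→A→C→T: bottleneck 1, flow now 5.
No augmenting path remains; maximum flow = 5.
Cut capacity 5 equals the max flow, so it is a minimum cut.

Yes — it is a minimum cut (capacity 5).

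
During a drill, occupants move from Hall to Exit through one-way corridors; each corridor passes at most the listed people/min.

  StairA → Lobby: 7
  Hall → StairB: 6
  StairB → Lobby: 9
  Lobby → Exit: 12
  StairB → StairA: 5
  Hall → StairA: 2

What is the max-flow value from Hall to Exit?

Augment Hall→StairA→Lobby→Exit: bottleneck 2, flow now 2.
Augment Hall→StairB→Lobby→Exit: bottleneck 6, flow now 8.
No augmenting path remains; maximum flow = 8.
In the residual graph, reachable from Hall: {Hall}.
Min-cut edges: Hall→StairA (2), Hall→StairB (6); capacity 2 + 6 = 8.
This cut is saturated, so no flow can exceed 8.

8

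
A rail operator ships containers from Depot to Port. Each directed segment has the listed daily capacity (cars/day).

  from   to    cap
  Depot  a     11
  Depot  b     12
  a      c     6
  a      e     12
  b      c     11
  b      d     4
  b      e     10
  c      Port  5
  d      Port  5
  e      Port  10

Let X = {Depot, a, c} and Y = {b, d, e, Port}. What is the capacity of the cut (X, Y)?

29

Edges leaving {Depot, a, c}: Depot→b (12), a→e (12), c→Port (5).
Cut capacity = 12 + 12 + 5 = 29.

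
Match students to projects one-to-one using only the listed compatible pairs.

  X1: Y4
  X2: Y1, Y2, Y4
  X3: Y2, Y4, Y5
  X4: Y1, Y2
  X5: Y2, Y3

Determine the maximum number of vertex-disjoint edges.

Unit-capacity flow: source→left, listed edges, right→sink; max matching = max flow.
Augmenting path X1→Y4 (+1); matched 1.
Augmenting path X2→Y1 (+1); matched 2.
Augmenting path X3→Y2 (+1); matched 3.
Augmenting path X5→Y3 (+1); matched 4.
Augmenting path X4→Y2→X3→Y5 (+1); matched 5.
No augmenting path remains; maximum matching = 5.
König certificate: {X1, X2, X3, X4, X5} is a vertex cover of size 5 (every listed pair touches it), so no matching can be larger.

5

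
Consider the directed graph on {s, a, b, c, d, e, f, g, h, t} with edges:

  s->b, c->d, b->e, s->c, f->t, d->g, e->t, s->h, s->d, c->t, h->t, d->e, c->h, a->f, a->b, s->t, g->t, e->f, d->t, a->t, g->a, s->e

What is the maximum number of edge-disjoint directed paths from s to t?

6

Assign every edge capacity 1; by Menger, the answer equals the max flow.
Path s→t (+1); total 1.
Path s→c→t (+1); total 2.
Path s→d→t (+1); total 3.
Path s→e→t (+1); total 4.
Path s→h→t (+1); total 5.
Path s→b→e→f→t (+1); total 6.
No residual s→t path; max flow = 6.
Certifying cut of size 6: {s→b, s→c, s→d, s→e, s→h, s→t}.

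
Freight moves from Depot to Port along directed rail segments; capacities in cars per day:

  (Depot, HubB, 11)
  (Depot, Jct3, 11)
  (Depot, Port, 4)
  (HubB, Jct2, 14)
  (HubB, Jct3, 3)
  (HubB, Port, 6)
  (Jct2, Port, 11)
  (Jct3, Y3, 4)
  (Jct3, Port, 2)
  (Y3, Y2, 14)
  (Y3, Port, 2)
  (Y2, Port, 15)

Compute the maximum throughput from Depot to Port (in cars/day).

21

Augment Depot→Port: bottleneck 4, flow now 4.
Augment Depot→HubB→Port: bottleneck 6, flow now 10.
Augment Depot→Jct3→Port: bottleneck 2, flow now 12.
Augment Depot→HubB→Jct2→Port: bottleneck 5, flow now 17.
Augment Depot→Jct3→Y3→Port: bottleneck 2, flow now 19.
Augment Depot→Jct3→Y3→Y2→Port: bottleneck 2, flow now 21.
No augmenting path remains; maximum flow = 21.
In the residual graph, reachable from Depot: {Depot, Jct3}.
Min-cut edges: Depot→HubB (11), Depot→Port (4), Jct3→Y3 (4), Jct3→Port (2); capacity 11 + 4 + 4 + 2 = 21.
This cut is saturated, so no flow can exceed 21.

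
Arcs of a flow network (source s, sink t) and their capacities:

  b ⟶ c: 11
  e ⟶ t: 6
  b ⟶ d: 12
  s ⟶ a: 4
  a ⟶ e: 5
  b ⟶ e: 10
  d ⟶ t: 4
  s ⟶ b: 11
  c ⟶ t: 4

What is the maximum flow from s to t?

Augment s→a→e→t: bottleneck 4, flow now 4.
Augment s→b→c→t: bottleneck 4, flow now 8.
Augment s→b→d→t: bottleneck 4, flow now 12.
Augment s→b→e→t: bottleneck 2, flow now 14.
No augmenting path remains; maximum flow = 14.
In the residual graph, reachable from s: {s, a, b, c, d, e}.
Min-cut edges: c→t (4), d→t (4), e→t (6); capacity 4 + 4 + 6 = 14.
This cut is saturated, so no flow can exceed 14.

14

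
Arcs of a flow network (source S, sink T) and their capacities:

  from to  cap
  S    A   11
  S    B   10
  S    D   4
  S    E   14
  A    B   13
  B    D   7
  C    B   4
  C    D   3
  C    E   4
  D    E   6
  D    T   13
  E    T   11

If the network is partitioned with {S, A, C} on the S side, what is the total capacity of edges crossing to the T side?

52

Edges leaving {S, A, C}: S→B (10), S→D (4), S→E (14), A→B (13), C→B (4), C→D (3), C→E (4).
Cut capacity = 10 + 4 + 14 + 13 + 4 + 3 + 4 = 52.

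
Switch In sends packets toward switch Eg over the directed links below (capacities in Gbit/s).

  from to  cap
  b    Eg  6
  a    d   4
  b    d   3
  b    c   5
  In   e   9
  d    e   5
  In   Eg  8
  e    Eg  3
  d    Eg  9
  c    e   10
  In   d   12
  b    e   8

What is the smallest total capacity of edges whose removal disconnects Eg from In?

Augment In→Eg: bottleneck 8, flow now 8.
Augment In→d→Eg: bottleneck 9, flow now 17.
Augment In→e→Eg: bottleneck 3, flow now 20.
No augmenting path remains; maximum flow = 20.
By max-flow min-cut, the minimum cut capacity equals the max flow.
In the residual graph, reachable from In: {In, d, e}.
Min-cut edges: In→Eg (8), d→Eg (9), e→Eg (3); capacity 8 + 9 + 3 = 20.

20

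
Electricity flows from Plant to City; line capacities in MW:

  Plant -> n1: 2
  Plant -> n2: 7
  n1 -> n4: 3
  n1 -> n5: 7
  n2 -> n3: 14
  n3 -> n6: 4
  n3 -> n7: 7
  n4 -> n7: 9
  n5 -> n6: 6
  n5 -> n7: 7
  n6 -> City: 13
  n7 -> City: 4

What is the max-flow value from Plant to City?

9

Augment Plant→n1→n4→n7→City: bottleneck 2, flow now 2.
Augment Plant→n2→n3→n6→City: bottleneck 4, flow now 6.
Augment Plant→n2→n3→n7→City: bottleneck 2, flow now 8.
Augment Plant→n2→n3→n7→n4→n1→n5→n6→City: bottleneck 1, flow now 9. (uses reverse residual edge)
No augmenting path remains; maximum flow = 9.
In the residual graph, reachable from Plant: {Plant}.
Min-cut edges: Plant→n1 (2), Plant→n2 (7); capacity 2 + 7 = 9.
This cut is saturated, so no flow can exceed 9.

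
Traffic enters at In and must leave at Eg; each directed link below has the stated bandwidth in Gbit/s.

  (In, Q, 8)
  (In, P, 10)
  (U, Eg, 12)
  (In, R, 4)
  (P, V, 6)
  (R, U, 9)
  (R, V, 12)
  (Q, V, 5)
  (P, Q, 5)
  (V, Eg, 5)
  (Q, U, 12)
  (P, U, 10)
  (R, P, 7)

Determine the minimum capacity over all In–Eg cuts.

Augment In→P→U→Eg: bottleneck 10, flow now 10.
Augment In→Q→U→Eg: bottleneck 2, flow now 12.
Augment In→Q→V→Eg: bottleneck 5, flow now 17.
No augmenting path remains; maximum flow = 17.
By max-flow min-cut, the minimum cut capacity equals the max flow.
In the residual graph, reachable from In: {In, P, Q, R, U, V}.
Min-cut edges: U→Eg (12), V→Eg (5); capacity 12 + 5 = 17.

17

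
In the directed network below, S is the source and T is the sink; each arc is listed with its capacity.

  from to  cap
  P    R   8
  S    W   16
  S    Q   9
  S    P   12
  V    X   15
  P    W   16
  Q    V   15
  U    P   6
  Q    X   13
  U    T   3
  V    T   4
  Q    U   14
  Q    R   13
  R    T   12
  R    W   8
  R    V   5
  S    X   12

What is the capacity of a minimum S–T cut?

Augment S→P→R→T: bottleneck 8, flow now 8.
Augment S→Q→R→T: bottleneck 4, flow now 12.
Augment S→Q→U→T: bottleneck 3, flow now 15.
Augment S→Q→V→T: bottleneck 2, flow now 17.
No augmenting path remains; maximum flow = 17.
By max-flow min-cut, the minimum cut capacity equals the max flow.
In the residual graph, reachable from S: {S, P, W, X}.
Min-cut edges: S→Q (9), P→R (8); capacity 9 + 8 = 17.

17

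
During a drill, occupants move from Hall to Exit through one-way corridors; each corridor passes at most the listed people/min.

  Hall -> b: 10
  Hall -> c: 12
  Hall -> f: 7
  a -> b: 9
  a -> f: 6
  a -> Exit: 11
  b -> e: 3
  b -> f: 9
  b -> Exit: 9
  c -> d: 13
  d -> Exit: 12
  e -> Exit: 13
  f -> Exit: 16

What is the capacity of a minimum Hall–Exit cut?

Augment Hall→b→Exit: bottleneck 9, flow now 9.
Augment Hall→f→Exit: bottleneck 7, flow now 16.
Augment Hall→b→e→Exit: bottleneck 1, flow now 17.
Augment Hall→c→d→Exit: bottleneck 12, flow now 29.
No augmenting path remains; maximum flow = 29.
By max-flow min-cut, the minimum cut capacity equals the max flow.
In the residual graph, reachable from Hall: {Hall}.
Min-cut edges: Hall→b (10), Hall→c (12), Hall→f (7); capacity 10 + 12 + 7 = 29.

29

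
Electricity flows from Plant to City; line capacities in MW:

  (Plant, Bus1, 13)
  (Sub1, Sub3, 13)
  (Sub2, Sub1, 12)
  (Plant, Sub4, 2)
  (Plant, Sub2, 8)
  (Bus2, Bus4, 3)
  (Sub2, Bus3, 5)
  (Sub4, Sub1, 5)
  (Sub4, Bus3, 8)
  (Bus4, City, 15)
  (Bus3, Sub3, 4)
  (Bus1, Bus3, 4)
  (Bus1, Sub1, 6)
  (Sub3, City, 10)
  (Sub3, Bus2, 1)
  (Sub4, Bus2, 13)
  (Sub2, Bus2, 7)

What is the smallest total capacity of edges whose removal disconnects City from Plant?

13

Augment Plant→Sub4→Sub1→Sub3→City: bottleneck 2, flow now 2.
Augment Plant→Bus1→Sub1→Sub3→City: bottleneck 6, flow now 8.
Augment Plant→Bus1→Bus3→Sub3→City: bottleneck 2, flow now 10.
Augment Plant→Sub2→Bus2→Bus4→City: bottleneck 3, flow now 13.
No augmenting path remains; maximum flow = 13.
By max-flow min-cut, the minimum cut capacity equals the max flow.
In the residual graph, reachable from Plant: {Plant, Sub4, Bus1, Sub2, Sub1, Bus3, Bus2, Sub3}.
Min-cut edges: Bus2→Bus4 (3), Sub3→City (10); capacity 3 + 10 = 13.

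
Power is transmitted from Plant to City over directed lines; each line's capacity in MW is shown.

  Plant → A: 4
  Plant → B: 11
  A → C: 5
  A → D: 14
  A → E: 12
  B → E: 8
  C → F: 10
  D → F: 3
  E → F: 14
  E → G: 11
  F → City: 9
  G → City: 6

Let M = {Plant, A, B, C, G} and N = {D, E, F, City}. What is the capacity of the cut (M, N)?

Edges leaving {Plant, A, B, C, G}: A→D (14), A→E (12), B→E (8), C→F (10), G→City (6).
Cut capacity = 14 + 12 + 8 + 10 + 6 = 50.

50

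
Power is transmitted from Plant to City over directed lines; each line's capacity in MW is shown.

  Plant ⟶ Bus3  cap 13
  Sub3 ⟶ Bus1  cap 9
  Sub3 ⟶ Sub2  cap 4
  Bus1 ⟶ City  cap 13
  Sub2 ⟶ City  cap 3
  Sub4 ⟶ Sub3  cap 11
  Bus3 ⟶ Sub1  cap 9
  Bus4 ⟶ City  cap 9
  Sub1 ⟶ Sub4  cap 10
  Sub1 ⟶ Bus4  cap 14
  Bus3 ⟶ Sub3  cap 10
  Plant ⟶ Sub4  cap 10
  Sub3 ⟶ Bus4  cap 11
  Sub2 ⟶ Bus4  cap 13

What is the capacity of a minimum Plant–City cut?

Augment Plant→Sub4→Sub3→Bus1→City: bottleneck 9, flow now 9.
Augment Plant→Sub4→Sub3→Bus4→City: bottleneck 1, flow now 10.
Augment Plant→Bus3→Sub3→Bus4→City: bottleneck 8, flow now 18.
Augment Plant→Bus3→Sub3→Sub2→City: bottleneck 2, flow now 20.
Augment Plant→Bus3→Sub1→Sub4→Sub3→Sub2→City: bottleneck 1, flow now 21.
No augmenting path remains; maximum flow = 21.
By max-flow min-cut, the minimum cut capacity equals the max flow.
In the residual graph, reachable from Plant: {Plant, Sub4, Bus3, Sub3, Sub1, Bus4, Sub2}.
Min-cut edges: Sub3→Bus1 (9), Bus4→City (9), Sub2→City (3); capacity 9 + 9 + 3 = 21.

21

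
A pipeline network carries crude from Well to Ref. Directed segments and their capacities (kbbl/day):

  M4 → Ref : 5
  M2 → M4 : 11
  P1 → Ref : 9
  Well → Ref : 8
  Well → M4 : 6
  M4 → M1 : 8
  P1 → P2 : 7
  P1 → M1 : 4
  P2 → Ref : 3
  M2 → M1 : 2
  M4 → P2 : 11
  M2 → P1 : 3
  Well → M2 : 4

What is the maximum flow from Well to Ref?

18

Augment Well→Ref: bottleneck 8, flow now 8.
Augment Well→M4→Ref: bottleneck 5, flow now 13.
Augment Well→M2→P1→Ref: bottleneck 3, flow now 16.
Augment Well→M4→P2→Ref: bottleneck 1, flow now 17.
Augment Well→M2→M4→P2→Ref: bottleneck 1, flow now 18.
No augmenting path remains; maximum flow = 18.
In the residual graph, reachable from Well: {Well}.
Min-cut edges: Well→M2 (4), Well→M4 (6), Well→Ref (8); capacity 4 + 6 + 8 = 18.
This cut is saturated, so no flow can exceed 18.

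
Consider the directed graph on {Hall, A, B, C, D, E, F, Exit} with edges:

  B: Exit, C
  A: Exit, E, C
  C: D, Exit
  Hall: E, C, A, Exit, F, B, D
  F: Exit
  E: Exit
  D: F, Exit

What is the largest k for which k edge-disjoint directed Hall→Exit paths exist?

Assign every edge capacity 1; by Menger, the answer equals the max flow.
Path Hall→Exit (+1); total 1.
Path Hall→A→Exit (+1); total 2.
Path Hall→B→Exit (+1); total 3.
Path Hall→C→Exit (+1); total 4.
Path Hall→D→Exit (+1); total 5.
Path Hall→E→Exit (+1); total 6.
Path Hall→F→Exit (+1); total 7.
No residual Hall→Exit path; max flow = 7.
Certifying cut of size 7: {Hall→A, Hall→B, Hall→C, Hall→D, Hall→E, Hall→Exit, Hall→F}.

7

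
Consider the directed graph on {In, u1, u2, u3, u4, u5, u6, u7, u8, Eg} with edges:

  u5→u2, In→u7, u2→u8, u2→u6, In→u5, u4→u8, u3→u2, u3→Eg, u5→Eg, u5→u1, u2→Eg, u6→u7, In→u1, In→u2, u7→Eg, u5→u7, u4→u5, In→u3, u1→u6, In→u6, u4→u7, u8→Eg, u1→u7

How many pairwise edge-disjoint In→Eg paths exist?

Assign every edge capacity 1; by Menger, the answer equals the max flow.
Path In→u2→Eg (+1); total 1.
Path In→u3→Eg (+1); total 2.
Path In→u5→Eg (+1); total 3.
Path In→u7→Eg (+1); total 4.
No residual In→Eg path; max flow = 4.
Certifying cut of size 4: {In→u2, In→u3, In→u5, u7→Eg}.

4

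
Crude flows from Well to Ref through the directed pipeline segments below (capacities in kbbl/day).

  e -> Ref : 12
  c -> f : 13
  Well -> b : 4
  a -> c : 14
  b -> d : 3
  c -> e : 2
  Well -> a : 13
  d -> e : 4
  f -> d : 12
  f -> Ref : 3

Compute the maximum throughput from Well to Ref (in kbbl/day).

9

Augment Well→a→c→e→Ref: bottleneck 2, flow now 2.
Augment Well→a→c→f→Ref: bottleneck 3, flow now 5.
Augment Well→b→d→e→Ref: bottleneck 3, flow now 8.
Augment Well→a→c→f→d→e→Ref: bottleneck 1, flow now 9.
No augmenting path remains; maximum flow = 9.
In the residual graph, reachable from Well: {Well, a, b, c, d, f}.
Min-cut edges: c→e (2), d→e (4), f→Ref (3); capacity 2 + 4 + 3 = 9.
This cut is saturated, so no flow can exceed 9.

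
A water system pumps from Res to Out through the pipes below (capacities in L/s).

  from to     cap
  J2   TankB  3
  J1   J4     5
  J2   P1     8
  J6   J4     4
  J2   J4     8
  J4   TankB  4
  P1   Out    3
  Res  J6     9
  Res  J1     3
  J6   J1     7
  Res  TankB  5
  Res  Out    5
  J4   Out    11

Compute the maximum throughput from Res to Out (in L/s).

14

Augment Res→Out: bottleneck 5, flow now 5.
Augment Res→J6→J4→Out: bottleneck 4, flow now 9.
Augment Res→J1→J4→Out: bottleneck 3, flow now 12.
Augment Res→J6→J1→J4→Out: bottleneck 2, flow now 14.
No augmenting path remains; maximum flow = 14.
In the residual graph, reachable from Res: {Res, J6, J1, TankB}.
Min-cut edges: Res→Out (5), J6→J4 (4), J1→J4 (5); capacity 5 + 4 + 5 = 14.
This cut is saturated, so no flow can exceed 14.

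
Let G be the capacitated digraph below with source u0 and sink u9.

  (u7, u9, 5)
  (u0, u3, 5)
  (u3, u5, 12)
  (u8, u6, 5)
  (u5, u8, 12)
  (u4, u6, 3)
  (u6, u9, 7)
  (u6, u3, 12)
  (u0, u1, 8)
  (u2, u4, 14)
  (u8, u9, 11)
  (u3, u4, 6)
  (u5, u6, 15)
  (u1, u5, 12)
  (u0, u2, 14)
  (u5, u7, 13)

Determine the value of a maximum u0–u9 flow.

Augment u0→u1→u5→u6→u9: bottleneck 7, flow now 7.
Augment u0→u1→u5→u7→u9: bottleneck 1, flow now 8.
Augment u0→u3→u5→u7→u9: bottleneck 4, flow now 12.
Augment u0→u3→u5→u8→u9: bottleneck 1, flow now 13.
Augment u0→u2→u4→u6→u5→u8→u9: bottleneck 3, flow now 16. (uses reverse residual edge)
No augmenting path remains; maximum flow = 16.
In the residual graph, reachable from u0: {u0, u2, u4}.
Min-cut edges: u0→u1 (8), u0→u3 (5), u4→u6 (3); capacity 8 + 5 + 3 = 16.
This cut is saturated, so no flow can exceed 16.

16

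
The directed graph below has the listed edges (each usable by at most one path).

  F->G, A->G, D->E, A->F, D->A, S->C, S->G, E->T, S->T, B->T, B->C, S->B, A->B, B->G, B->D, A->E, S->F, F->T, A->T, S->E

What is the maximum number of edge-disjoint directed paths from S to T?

4

Assign every edge capacity 1; by Menger, the answer equals the max flow.
Path S→T (+1); total 1.
Path S→B→T (+1); total 2.
Path S→E→T (+1); total 3.
Path S→F→T (+1); total 4.
No residual S→T path; max flow = 4.
Certifying cut of size 4: {S→B, S→E, S→F, S→T}.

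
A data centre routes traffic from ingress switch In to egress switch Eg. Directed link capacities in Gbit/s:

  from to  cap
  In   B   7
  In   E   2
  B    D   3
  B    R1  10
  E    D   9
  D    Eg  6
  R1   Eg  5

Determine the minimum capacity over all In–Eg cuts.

9

Augment In→B→D→Eg: bottleneck 3, flow now 3.
Augment In→B→R1→Eg: bottleneck 4, flow now 7.
Augment In→E→D→Eg: bottleneck 2, flow now 9.
No augmenting path remains; maximum flow = 9.
By max-flow min-cut, the minimum cut capacity equals the max flow.
In the residual graph, reachable from In: {In}.
Min-cut edges: In→B (7), In→E (2); capacity 7 + 2 = 9.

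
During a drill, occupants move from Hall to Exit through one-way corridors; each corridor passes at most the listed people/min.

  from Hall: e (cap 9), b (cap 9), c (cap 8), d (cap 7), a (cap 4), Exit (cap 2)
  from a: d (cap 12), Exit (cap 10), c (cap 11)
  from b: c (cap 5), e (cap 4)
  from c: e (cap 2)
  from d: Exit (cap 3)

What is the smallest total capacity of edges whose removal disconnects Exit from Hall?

Augment Hall→Exit: bottleneck 2, flow now 2.
Augment Hall→a→Exit: bottleneck 4, flow now 6.
Augment Hall→d→Exit: bottleneck 3, flow now 9.
No augmenting path remains; maximum flow = 9.
By max-flow min-cut, the minimum cut capacity equals the max flow.
In the residual graph, reachable from Hall: {Hall, b, c, d, e}.
Min-cut edges: Hall→a (4), Hall→Exit (2), d→Exit (3); capacity 4 + 2 + 3 = 9.

9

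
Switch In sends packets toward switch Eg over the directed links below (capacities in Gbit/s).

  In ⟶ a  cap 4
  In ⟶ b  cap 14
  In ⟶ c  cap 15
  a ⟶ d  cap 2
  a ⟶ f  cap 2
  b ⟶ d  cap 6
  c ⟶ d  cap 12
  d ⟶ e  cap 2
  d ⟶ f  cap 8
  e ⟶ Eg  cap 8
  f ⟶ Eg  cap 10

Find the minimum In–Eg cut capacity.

Augment In→a→f→Eg: bottleneck 2, flow now 2.
Augment In→a→d→e→Eg: bottleneck 2, flow now 4.
Augment In→b→d→f→Eg: bottleneck 6, flow now 10.
Augment In→c→d→f→Eg: bottleneck 2, flow now 12.
No augmenting path remains; maximum flow = 12.
By max-flow min-cut, the minimum cut capacity equals the max flow.
In the residual graph, reachable from In: {In, a, b, c, d}.
Min-cut edges: a→f (2), d→e (2), d→f (8); capacity 2 + 2 + 8 = 12.

12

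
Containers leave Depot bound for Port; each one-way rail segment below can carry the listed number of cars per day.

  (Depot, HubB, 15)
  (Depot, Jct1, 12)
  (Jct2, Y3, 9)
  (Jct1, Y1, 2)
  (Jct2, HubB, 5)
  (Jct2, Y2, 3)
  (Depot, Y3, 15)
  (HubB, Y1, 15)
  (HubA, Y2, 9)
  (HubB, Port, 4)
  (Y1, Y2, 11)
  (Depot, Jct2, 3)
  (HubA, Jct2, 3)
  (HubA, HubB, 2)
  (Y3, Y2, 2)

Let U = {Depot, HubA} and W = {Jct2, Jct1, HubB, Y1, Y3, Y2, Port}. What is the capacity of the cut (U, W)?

59

Edges leaving {Depot, HubA}: Depot→Jct2 (3), Depot→Jct1 (12), Depot→HubB (15), Depot→Y3 (15), HubA→Jct2 (3), HubA→HubB (2), HubA→Y2 (9).
Cut capacity = 3 + 12 + 15 + 15 + 3 + 2 + 9 = 59.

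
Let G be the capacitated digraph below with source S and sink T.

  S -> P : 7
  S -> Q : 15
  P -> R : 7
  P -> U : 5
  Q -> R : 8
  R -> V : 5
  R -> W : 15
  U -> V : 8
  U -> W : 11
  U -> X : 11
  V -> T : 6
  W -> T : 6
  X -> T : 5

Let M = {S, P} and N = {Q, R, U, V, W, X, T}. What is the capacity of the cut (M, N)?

Edges leaving {S, P}: S→Q (15), P→R (7), P→U (5).
Cut capacity = 15 + 7 + 5 = 27.

27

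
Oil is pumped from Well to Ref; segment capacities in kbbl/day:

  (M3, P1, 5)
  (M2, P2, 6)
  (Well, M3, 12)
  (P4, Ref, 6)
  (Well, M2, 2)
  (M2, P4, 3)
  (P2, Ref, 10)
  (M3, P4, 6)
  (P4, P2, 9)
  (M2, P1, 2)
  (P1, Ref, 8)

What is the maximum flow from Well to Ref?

13

Augment Well→M2→P2→Ref: bottleneck 2, flow now 2.
Augment Well→M3→P1→Ref: bottleneck 5, flow now 7.
Augment Well→M3→P4→Ref: bottleneck 6, flow now 13.
No augmenting path remains; maximum flow = 13.
In the residual graph, reachable from Well: {Well, M3}.
Min-cut edges: Well→M2 (2), M3→P1 (5), M3→P4 (6); capacity 2 + 5 + 6 = 13.
This cut is saturated, so no flow can exceed 13.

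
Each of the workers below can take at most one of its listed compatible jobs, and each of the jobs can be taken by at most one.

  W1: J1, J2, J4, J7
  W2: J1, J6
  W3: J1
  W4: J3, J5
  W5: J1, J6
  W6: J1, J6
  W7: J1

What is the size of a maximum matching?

Unit-capacity flow: source→left, listed edges, right→sink; max matching = max flow.
Augmenting path W1→J1 (+1); matched 1.
Augmenting path W2→J6 (+1); matched 2.
Augmenting path W4→J3 (+1); matched 3.
Augmenting path W3→J1→W1→J2 (+1); matched 4.
No augmenting path remains; maximum matching = 4.
König certificate: {W1, W4, J1, J6} is a vertex cover of size 4 (every listed pair touches it), so no matching can be larger.

4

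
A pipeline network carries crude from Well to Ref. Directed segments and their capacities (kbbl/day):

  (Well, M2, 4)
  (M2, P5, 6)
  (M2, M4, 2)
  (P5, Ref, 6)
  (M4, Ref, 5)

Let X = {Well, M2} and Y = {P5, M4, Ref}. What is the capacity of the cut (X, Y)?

8

Edges leaving {Well, M2}: M2→P5 (6), M2→M4 (2).
Cut capacity = 6 + 2 = 8.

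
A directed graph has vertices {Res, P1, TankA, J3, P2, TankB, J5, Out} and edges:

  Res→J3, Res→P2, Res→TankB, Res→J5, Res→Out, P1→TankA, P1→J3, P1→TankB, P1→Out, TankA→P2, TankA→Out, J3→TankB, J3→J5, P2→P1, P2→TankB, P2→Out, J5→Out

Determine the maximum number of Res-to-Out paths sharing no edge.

3

Assign every edge capacity 1; by Menger, the answer equals the max flow.
Path Res→Out (+1); total 1.
Path Res→P2→Out (+1); total 2.
Path Res→J5→Out (+1); total 3.
No residual Res→Out path; max flow = 3.
Certifying cut of size 3: {J5→Out, Res→Out, Res→P2}.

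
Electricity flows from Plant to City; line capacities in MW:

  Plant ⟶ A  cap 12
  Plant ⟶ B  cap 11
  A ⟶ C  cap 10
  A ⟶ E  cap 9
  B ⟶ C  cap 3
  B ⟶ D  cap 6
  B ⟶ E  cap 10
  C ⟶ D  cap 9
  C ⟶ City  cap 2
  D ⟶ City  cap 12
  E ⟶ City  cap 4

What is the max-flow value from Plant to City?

18

Augment Plant→A→C→City: bottleneck 2, flow now 2.
Augment Plant→A→E→City: bottleneck 4, flow now 6.
Augment Plant→B→D→City: bottleneck 6, flow now 12.
Augment Plant→A→C→D→City: bottleneck 6, flow now 18.
No augmenting path remains; maximum flow = 18.
In the residual graph, reachable from Plant: {Plant, A, B, C, D, E}.
Min-cut edges: C→City (2), D→City (12), E→City (4); capacity 2 + 12 + 4 = 18.
This cut is saturated, so no flow can exceed 18.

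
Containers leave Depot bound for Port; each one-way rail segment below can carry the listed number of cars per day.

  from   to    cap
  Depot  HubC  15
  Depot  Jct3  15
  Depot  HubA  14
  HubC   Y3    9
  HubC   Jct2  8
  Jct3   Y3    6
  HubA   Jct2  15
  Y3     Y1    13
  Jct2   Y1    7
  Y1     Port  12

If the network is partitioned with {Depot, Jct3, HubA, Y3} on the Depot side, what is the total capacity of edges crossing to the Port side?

43

Edges leaving {Depot, Jct3, HubA, Y3}: Depot→HubC (15), HubA→Jct2 (15), Y3→Y1 (13).
Cut capacity = 15 + 15 + 13 = 43.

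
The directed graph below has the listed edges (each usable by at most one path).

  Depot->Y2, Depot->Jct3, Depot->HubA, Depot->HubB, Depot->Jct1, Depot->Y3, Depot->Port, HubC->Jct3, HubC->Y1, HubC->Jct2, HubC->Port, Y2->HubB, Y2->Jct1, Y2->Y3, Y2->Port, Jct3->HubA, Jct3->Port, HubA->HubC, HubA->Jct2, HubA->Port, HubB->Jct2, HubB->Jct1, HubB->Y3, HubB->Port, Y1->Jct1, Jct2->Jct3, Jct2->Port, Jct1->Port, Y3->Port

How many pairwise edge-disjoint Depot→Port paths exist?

7

Assign every edge capacity 1; by Menger, the answer equals the max flow.
Path Depot→Port (+1); total 1.
Path Depot→Y2→Port (+1); total 2.
Path Depot→Jct3→Port (+1); total 3.
Path Depot→HubA→Port (+1); total 4.
Path Depot→HubB→Port (+1); total 5.
Path Depot→Jct1→Port (+1); total 6.
Path Depot→Y3→Port (+1); total 7.
No residual Depot→Port path; max flow = 7.
Certifying cut of size 7: {Depot→HubA, Depot→HubB, Depot→Jct1, Depot→Jct3, Depot→Port, Depot→Y2, Depot→Y3}.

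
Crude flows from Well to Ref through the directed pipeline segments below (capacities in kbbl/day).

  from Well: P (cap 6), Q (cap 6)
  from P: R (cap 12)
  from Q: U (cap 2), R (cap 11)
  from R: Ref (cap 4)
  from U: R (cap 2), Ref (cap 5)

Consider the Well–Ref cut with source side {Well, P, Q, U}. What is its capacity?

30

Edges leaving {Well, P, Q, U}: P→R (12), Q→R (11), U→R (2), U→Ref (5).
Cut capacity = 12 + 11 + 2 + 5 = 30.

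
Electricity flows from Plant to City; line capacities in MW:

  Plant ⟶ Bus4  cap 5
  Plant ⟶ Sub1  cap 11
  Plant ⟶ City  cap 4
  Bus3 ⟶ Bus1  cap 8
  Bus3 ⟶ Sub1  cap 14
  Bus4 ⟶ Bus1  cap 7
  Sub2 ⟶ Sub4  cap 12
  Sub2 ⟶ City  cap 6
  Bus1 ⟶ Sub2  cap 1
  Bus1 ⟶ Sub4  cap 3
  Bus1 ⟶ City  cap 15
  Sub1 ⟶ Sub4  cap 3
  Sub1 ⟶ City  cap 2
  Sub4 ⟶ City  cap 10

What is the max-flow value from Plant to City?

14

Augment Plant→City: bottleneck 4, flow now 4.
Augment Plant→Sub1→City: bottleneck 2, flow now 6.
Augment Plant→Bus4→Bus1→City: bottleneck 5, flow now 11.
Augment Plant→Sub1→Sub4→City: bottleneck 3, flow now 14.
No augmenting path remains; maximum flow = 14.
In the residual graph, reachable from Plant: {Plant, Sub1}.
Min-cut edges: Plant→Bus4 (5), Plant→City (4), Sub1→Sub4 (3), Sub1→City (2); capacity 5 + 4 + 3 + 2 = 14.
This cut is saturated, so no flow can exceed 14.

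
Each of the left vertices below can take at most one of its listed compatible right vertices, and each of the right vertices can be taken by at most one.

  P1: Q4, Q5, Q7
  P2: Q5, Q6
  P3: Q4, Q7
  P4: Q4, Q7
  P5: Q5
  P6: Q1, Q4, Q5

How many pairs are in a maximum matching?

5

Unit-capacity flow: source→left, listed edges, right→sink; max matching = max flow.
Augmenting path P1→Q4 (+1); matched 1.
Augmenting path P2→Q5 (+1); matched 2.
Augmenting path P3→Q7 (+1); matched 3.
Augmenting path P6→Q1 (+1); matched 4.
Augmenting path P5→Q5→P2→Q6 (+1); matched 5.
No augmenting path remains; maximum matching = 5.
König certificate: {P2, P6, Q4, Q5, Q7} is a vertex cover of size 5 (every listed pair touches it), so no matching can be larger.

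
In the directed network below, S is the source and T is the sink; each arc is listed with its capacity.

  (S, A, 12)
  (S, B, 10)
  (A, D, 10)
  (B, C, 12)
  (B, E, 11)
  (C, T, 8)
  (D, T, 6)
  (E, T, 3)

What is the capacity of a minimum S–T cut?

16

Augment S→A→D→T: bottleneck 6, flow now 6.
Augment S→B→C→T: bottleneck 8, flow now 14.
Augment S→B→E→T: bottleneck 2, flow now 16.
No augmenting path remains; maximum flow = 16.
By max-flow min-cut, the minimum cut capacity equals the max flow.
In the residual graph, reachable from S: {S, A, D}.
Min-cut edges: S→B (10), D→T (6); capacity 10 + 6 = 16.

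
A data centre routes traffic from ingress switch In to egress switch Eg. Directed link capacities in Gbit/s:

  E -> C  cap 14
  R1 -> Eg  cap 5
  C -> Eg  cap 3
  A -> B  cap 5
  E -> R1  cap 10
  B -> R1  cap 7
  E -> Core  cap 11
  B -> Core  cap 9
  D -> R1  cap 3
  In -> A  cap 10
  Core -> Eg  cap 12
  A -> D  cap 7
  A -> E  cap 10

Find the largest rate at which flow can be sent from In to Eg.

10

Augment In→A→D→R1→Eg: bottleneck 3, flow now 3.
Augment In→A→B→R1→Eg: bottleneck 2, flow now 5.
Augment In→A→B→Core→Eg: bottleneck 3, flow now 8.
Augment In→A→E→C→Eg: bottleneck 2, flow now 10.
No augmenting path remains; maximum flow = 10.
In the residual graph, reachable from In: {In}.
Min-cut edges: In→A (10); capacity 10 = 10.
This cut is saturated, so no flow can exceed 10.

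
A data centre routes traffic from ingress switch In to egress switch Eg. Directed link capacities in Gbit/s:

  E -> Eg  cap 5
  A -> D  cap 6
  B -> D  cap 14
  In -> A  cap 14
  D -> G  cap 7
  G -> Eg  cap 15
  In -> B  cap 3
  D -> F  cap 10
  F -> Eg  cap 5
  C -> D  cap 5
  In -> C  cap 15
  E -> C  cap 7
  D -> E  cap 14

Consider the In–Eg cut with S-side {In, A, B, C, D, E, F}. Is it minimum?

No — its capacity is 17, but the minimum cut has capacity 14.

Given cut capacity: 7 + 5 + 5 = 17.
Augment In→A→D→E→Eg: bottleneck 5, flow now 5.
Augment In→A→D→F→Eg: bottleneck 1, flow now 6.
Augment In→B→D→F→Eg: bottleneck 3, flow now 9.
Augment In→C→D→F→Eg: bottleneck 1, flow now 10.
Augment In→C→D→G→Eg: bottleneck 4, flow now 14.
No augmenting path remains; maximum flow = 14.
In the residual graph, reachable from In: {In, A, C}.
Min-cut edges: In→B (3), A→D (6), C→D (5); capacity 3 + 6 + 5 = 14.
Cut capacity 17 exceeds the max flow 14, so it is not minimum.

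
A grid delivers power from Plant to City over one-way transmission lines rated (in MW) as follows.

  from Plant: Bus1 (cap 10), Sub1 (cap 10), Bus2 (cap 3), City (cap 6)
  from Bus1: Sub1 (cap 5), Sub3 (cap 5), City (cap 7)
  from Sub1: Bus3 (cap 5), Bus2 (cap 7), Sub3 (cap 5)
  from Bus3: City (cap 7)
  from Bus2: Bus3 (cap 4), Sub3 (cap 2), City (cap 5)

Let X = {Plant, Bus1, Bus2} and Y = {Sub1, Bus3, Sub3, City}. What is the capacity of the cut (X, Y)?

44

Edges leaving {Plant, Bus1, Bus2}: Plant→Sub1 (10), Plant→City (6), Bus1→Sub1 (5), Bus1→Sub3 (5), Bus1→City (7), Bus2→Bus3 (4), Bus2→Sub3 (2), Bus2→City (5).
Cut capacity = 10 + 6 + 5 + 5 + 7 + 4 + 2 + 5 = 44.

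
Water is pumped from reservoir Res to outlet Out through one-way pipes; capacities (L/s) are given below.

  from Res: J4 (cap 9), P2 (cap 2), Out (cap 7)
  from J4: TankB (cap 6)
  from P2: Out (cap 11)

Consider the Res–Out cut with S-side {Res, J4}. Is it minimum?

No — its capacity is 15, but the minimum cut has capacity 9.

Given cut capacity: 2 + 7 + 6 = 15.
Augment Res→Out: bottleneck 7, flow now 7.
Augment Res→P2→Out: bottleneck 2, flow now 9.
No augmenting path remains; maximum flow = 9.
In the residual graph, reachable from Res: {Res, J4, TankB}.
Min-cut edges: Res→P2 (2), Res→Out (7); capacity 2 + 7 = 9.
Cut capacity 15 exceeds the max flow 9, so it is not minimum.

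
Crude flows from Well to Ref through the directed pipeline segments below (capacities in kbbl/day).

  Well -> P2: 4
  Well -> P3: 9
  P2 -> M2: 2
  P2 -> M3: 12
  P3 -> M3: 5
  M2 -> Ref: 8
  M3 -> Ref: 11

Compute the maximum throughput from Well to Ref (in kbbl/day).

9

Augment Well→P2→M2→Ref: bottleneck 2, flow now 2.
Augment Well→P2→M3→Ref: bottleneck 2, flow now 4.
Augment Well→P3→M3→Ref: bottleneck 5, flow now 9.
No augmenting path remains; maximum flow = 9.
In the residual graph, reachable from Well: {Well, P3}.
Min-cut edges: Well→P2 (4), P3→M3 (5); capacity 4 + 5 = 9.
This cut is saturated, so no flow can exceed 9.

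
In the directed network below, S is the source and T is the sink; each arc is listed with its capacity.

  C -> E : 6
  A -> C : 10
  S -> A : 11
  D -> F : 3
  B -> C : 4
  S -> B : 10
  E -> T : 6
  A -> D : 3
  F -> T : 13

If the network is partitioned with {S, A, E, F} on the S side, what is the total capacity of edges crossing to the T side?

42

Edges leaving {S, A, E, F}: S→B (10), A→C (10), A→D (3), E→T (6), F→T (13).
Cut capacity = 10 + 10 + 3 + 6 + 13 = 42.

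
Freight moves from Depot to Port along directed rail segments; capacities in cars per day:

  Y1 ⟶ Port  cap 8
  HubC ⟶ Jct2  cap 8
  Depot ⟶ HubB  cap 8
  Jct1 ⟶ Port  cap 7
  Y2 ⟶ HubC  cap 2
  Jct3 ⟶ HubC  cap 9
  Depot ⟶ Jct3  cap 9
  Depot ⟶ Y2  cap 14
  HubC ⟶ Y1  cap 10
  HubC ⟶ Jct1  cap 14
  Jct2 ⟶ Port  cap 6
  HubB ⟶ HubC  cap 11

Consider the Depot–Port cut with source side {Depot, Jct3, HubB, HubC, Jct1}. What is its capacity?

39

Edges leaving {Depot, Jct3, HubB, HubC, Jct1}: Depot→Y2 (14), HubC→Jct2 (8), HubC→Y1 (10), Jct1→Port (7).
Cut capacity = 14 + 8 + 10 + 7 = 39.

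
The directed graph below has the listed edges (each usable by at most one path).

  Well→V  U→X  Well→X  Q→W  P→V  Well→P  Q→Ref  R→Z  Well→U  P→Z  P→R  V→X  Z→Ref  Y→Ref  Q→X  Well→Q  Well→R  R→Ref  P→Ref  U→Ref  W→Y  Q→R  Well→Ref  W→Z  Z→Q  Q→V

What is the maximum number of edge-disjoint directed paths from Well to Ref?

5

Assign every edge capacity 1; by Menger, the answer equals the max flow.
Path Well→Ref (+1); total 1.
Path Well→P→Ref (+1); total 2.
Path Well→Q→Ref (+1); total 3.
Path Well→R→Ref (+1); total 4.
Path Well→U→Ref (+1); total 5.
No residual Well→Ref path; max flow = 5.
Certifying cut of size 5: {Well→P, Well→Q, Well→R, Well→Ref, Well→U}.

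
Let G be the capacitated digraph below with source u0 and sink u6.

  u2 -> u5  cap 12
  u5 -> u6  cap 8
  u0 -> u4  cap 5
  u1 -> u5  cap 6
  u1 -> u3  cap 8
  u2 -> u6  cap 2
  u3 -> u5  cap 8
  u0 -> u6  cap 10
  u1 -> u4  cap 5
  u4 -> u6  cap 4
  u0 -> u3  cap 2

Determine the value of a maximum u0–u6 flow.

16

Augment u0→u6: bottleneck 10, flow now 10.
Augment u0→u4→u6: bottleneck 4, flow now 14.
Augment u0→u3→u5→u6: bottleneck 2, flow now 16.
No augmenting path remains; maximum flow = 16.
In the residual graph, reachable from u0: {u0, u4}.
Min-cut edges: u0→u3 (2), u0→u6 (10), u4→u6 (4); capacity 2 + 10 + 4 = 16.
This cut is saturated, so no flow can exceed 16.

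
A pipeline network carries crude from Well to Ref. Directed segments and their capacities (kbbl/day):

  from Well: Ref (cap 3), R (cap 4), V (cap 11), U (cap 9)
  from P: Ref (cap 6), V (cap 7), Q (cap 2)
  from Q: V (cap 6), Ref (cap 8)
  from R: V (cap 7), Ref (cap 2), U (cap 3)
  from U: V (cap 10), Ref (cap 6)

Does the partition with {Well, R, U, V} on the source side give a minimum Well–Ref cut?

Given cut capacity: 3 + 2 + 6 = 11.
Augment Well→Ref: bottleneck 3, flow now 3.
Augment Well→R→Ref: bottleneck 2, flow now 5.
Augment Well→U→Ref: bottleneck 6, flow now 11.
No augmenting path remains; maximum flow = 11.
Cut capacity 11 equals the max flow, so it is a minimum cut.

Yes — it is a minimum cut (capacity 11).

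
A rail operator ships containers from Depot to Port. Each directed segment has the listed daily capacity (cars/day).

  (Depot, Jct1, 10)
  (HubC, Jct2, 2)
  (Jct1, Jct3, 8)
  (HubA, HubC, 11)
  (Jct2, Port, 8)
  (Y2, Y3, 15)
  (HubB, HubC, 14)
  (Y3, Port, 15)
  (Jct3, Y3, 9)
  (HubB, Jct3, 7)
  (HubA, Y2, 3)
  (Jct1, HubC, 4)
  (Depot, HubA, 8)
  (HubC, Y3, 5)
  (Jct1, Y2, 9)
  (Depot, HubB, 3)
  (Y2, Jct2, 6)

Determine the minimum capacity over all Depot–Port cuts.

Augment Depot→Jct1→Jct3→Y3→Port: bottleneck 8, flow now 8.
Augment Depot→Jct1→Y2→Y3→Port: bottleneck 2, flow now 10.
Augment Depot→HubA→Y2→Y3→Port: bottleneck 3, flow now 13.
Augment Depot→HubA→HubC→Y3→Port: bottleneck 2, flow now 15.
Augment Depot→HubA→HubC→Jct2→Port: bottleneck 2, flow now 17.
Augment Depot→HubA→HubC→Y3→Y2→Jct2→Port: bottleneck 1, flow now 18. (uses reverse residual edge)
Augment Depot→HubB→Jct3→Jct1→Y2→Jct2→Port: bottleneck 3, flow now 21. (uses reverse residual edge)
No augmenting path remains; maximum flow = 21.
By max-flow min-cut, the minimum cut capacity equals the max flow.
In the residual graph, reachable from Depot: {Depot}.
Min-cut edges: Depot→Jct1 (10), Depot→HubA (8), Depot→HubB (3); capacity 10 + 8 + 3 = 21.

21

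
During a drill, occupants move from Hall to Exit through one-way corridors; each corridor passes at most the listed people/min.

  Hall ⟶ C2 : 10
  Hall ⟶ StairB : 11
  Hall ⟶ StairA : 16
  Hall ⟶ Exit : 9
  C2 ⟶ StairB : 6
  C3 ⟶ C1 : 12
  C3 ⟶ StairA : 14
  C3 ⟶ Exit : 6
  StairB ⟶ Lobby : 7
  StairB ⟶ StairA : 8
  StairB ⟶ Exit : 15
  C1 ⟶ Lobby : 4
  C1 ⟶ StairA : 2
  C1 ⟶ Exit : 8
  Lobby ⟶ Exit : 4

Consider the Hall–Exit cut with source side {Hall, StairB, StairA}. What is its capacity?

Edges leaving {Hall, StairB, StairA}: Hall→C2 (10), Hall→Exit (9), StairB→Lobby (7), StairB→Exit (15).
Cut capacity = 10 + 9 + 7 + 15 = 41.

41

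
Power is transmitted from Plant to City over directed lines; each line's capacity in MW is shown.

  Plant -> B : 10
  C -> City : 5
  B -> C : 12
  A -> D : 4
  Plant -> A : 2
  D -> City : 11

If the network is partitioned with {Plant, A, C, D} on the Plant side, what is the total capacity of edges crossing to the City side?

26

Edges leaving {Plant, A, C, D}: Plant→B (10), C→City (5), D→City (11).
Cut capacity = 10 + 5 + 11 = 26.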